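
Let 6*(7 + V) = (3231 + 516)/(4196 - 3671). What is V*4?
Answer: -12202/525 ≈ -23.242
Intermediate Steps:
V = -6101/1050 (V = -7 + ((3231 + 516)/(4196 - 3671))/6 = -7 + (3747/525)/6 = -7 + (3747*(1/525))/6 = -7 + (1/6)*(1249/175) = -7 + 1249/1050 = -6101/1050 ≈ -5.8105)
V*4 = -6101/1050*4 = -12202/525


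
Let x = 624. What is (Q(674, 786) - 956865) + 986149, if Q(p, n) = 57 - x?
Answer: 28717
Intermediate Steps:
Q(p, n) = -567 (Q(p, n) = 57 - 1*624 = 57 - 624 = -567)
(Q(674, 786) - 956865) + 986149 = (-567 - 956865) + 986149 = -957432 + 986149 = 28717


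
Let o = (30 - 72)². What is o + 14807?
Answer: 16571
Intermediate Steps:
o = 1764 (o = (-42)² = 1764)
o + 14807 = 1764 + 14807 = 16571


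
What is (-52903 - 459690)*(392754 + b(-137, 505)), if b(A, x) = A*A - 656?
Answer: -210607548131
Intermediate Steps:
b(A, x) = -656 + A² (b(A, x) = A² - 656 = -656 + A²)
(-52903 - 459690)*(392754 + b(-137, 505)) = (-52903 - 459690)*(392754 + (-656 + (-137)²)) = -512593*(392754 + (-656 + 18769)) = -512593*(392754 + 18113) = -512593*410867 = -210607548131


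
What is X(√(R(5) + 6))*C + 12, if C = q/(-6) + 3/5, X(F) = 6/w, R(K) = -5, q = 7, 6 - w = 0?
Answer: 343/30 ≈ 11.433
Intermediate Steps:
w = 6 (w = 6 - 1*0 = 6 + 0 = 6)
X(F) = 1 (X(F) = 6/6 = 6*(⅙) = 1)
C = -17/30 (C = 7/(-6) + 3/5 = 7*(-⅙) + 3*(⅕) = -7/6 + ⅗ = -17/30 ≈ -0.56667)
X(√(R(5) + 6))*C + 12 = 1*(-17/30) + 12 = -17/30 + 12 = 343/30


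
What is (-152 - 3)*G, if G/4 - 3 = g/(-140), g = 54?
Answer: -11346/7 ≈ -1620.9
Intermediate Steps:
G = 366/35 (G = 12 + 4*(54/(-140)) = 12 + 4*(54*(-1/140)) = 12 + 4*(-27/70) = 12 - 54/35 = 366/35 ≈ 10.457)
(-152 - 3)*G = (-152 - 3)*(366/35) = -155*366/35 = -11346/7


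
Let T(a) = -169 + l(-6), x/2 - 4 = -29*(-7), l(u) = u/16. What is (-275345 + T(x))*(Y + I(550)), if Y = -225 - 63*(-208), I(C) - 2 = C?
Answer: -29603468565/8 ≈ -3.7004e+9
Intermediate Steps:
I(C) = 2 + C
l(u) = u/16 (l(u) = u*(1/16) = u/16)
x = 414 (x = 8 + 2*(-29*(-7)) = 8 + 2*203 = 8 + 406 = 414)
Y = 12879 (Y = -225 + 13104 = 12879)
T(a) = -1355/8 (T(a) = -169 + (1/16)*(-6) = -169 - 3/8 = -1355/8)
(-275345 + T(x))*(Y + I(550)) = (-275345 - 1355/8)*(12879 + (2 + 550)) = -2204115*(12879 + 552)/8 = -2204115/8*13431 = -29603468565/8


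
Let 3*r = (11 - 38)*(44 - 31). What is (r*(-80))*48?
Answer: 449280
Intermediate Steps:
r = -117 (r = ((11 - 38)*(44 - 31))/3 = (-27*13)/3 = (1/3)*(-351) = -117)
(r*(-80))*48 = -117*(-80)*48 = 9360*48 = 449280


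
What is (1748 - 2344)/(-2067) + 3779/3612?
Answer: 1107105/829556 ≈ 1.3346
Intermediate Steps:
(1748 - 2344)/(-2067) + 3779/3612 = -596*(-1/2067) + 3779*(1/3612) = 596/2067 + 3779/3612 = 1107105/829556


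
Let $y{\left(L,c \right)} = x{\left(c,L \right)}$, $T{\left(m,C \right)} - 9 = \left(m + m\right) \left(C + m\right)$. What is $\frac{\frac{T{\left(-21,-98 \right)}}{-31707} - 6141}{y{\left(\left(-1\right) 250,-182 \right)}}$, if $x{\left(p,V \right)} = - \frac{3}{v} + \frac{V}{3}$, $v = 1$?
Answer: $\frac{64905898}{912457} \approx 71.133$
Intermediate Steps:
$x{\left(p,V \right)} = -3 + \frac{V}{3}$ ($x{\left(p,V \right)} = - \frac{3}{1} + \frac{V}{3} = \left(-3\right) 1 + V \frac{1}{3} = -3 + \frac{V}{3}$)
$T{\left(m,C \right)} = 9 + 2 m \left(C + m\right)$ ($T{\left(m,C \right)} = 9 + \left(m + m\right) \left(C + m\right) = 9 + 2 m \left(C + m\right)$)
$y{\left(L,c \right)} = -3 + \frac{L}{3}$
$\frac{\frac{T{\left(-21,-98 \right)}}{-31707} - 6141}{y{\left(\left(-1\right) 250,-182 \right)}} = \frac{\frac{9 + 2 \left(-21\right)^{2} + 2 \left(-98\right) \left(-21\right)}{-31707} - 6141}{-3 + \frac{\left(-1\right) 250}{3}} = \frac{\left(9 + 2 \cdot 441 + 4116\right) \left(- \frac{1}{31707}\right) - 6141}{-3 + \frac{1}{3} \left(-250\right)} = \frac{\left(9 + 882 + 4116\right) \left(- \frac{1}{31707}\right) - 6141}{-3 - \frac{250}{3}} = \frac{5007 \left(- \frac{1}{31707}\right) - 6141}{- \frac{259}{3}} = \left(- \frac{1669}{10569} - 6141\right) \left(- \frac{3}{259}\right) = \left(- \frac{64905898}{10569}\right) \left(- \frac{3}{259}\right) = \frac{64905898}{912457}$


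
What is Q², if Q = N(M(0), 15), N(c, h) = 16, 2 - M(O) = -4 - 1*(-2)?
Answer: 256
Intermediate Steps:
M(O) = 4 (M(O) = 2 - (-4 - 1*(-2)) = 2 - (-4 + 2) = 2 - 1*(-2) = 2 + 2 = 4)
Q = 16
Q² = 16² = 256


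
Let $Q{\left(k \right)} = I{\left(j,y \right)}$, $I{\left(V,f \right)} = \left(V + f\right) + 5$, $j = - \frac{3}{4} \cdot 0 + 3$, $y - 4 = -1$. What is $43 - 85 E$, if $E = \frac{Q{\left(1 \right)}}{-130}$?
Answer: $\frac{1305}{26} \approx 50.192$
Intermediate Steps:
$y = 3$ ($y = 4 - 1 = 3$)
$j = 3$ ($j = \left(-3\right) \frac{1}{4} \cdot 0 + 3 = \left(- \frac{3}{4}\right) 0 + 3 = 0 + 3 = 3$)
$I{\left(V,f \right)} = 5 + V + f$
$Q{\left(k \right)} = 11$ ($Q{\left(k \right)} = 5 + 3 + 3 = 11$)
$E = - \frac{11}{130}$ ($E = \frac{11}{-130} = 11 \left(- \frac{1}{130}\right) = - \frac{11}{130} \approx -0.084615$)
$43 - 85 E = 43 - - \frac{187}{26} = 43 + \frac{187}{26} = \frac{1305}{26}$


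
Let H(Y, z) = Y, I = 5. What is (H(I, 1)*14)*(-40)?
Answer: -2800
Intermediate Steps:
(H(I, 1)*14)*(-40) = (5*14)*(-40) = 70*(-40) = -2800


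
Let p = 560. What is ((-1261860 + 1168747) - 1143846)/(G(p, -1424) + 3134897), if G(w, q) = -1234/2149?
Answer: -2658224891/6736892419 ≈ -0.39458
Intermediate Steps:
G(w, q) = -1234/2149 (G(w, q) = -1234*1/2149 = -1234/2149)
((-1261860 + 1168747) - 1143846)/(G(p, -1424) + 3134897) = ((-1261860 + 1168747) - 1143846)/(-1234/2149 + 3134897) = (-93113 - 1143846)/(6736892419/2149) = -1236959*2149/6736892419 = -2658224891/6736892419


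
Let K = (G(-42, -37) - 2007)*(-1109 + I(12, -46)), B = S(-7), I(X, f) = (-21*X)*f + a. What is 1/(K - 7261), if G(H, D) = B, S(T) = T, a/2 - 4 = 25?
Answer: -1/21236835 ≈ -4.7088e-8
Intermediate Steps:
a = 58 (a = 8 + 2*25 = 8 + 50 = 58)
I(X, f) = 58 - 21*X*f (I(X, f) = (-21*X)*f + 58 = -21*X*f + 58 = 58 - 21*X*f)
B = -7
G(H, D) = -7
K = -21229574 (K = (-7 - 2007)*(-1109 + (58 - 21*12*(-46))) = -2014*(-1109 + (58 + 11592)) = -2014*(-1109 + 11650) = -2014*10541 = -21229574)
1/(K - 7261) = 1/(-21229574 - 7261) = 1/(-21236835) = -1/21236835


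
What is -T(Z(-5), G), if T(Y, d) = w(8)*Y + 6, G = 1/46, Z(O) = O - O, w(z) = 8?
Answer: -6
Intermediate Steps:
Z(O) = 0
G = 1/46 ≈ 0.021739
T(Y, d) = 6 + 8*Y (T(Y, d) = 8*Y + 6 = 6 + 8*Y)
-T(Z(-5), G) = -(6 + 8*0) = -(6 + 0) = -1*6 = -6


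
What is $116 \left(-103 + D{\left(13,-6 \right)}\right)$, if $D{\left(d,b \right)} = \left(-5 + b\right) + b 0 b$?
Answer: $-13224$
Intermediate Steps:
$D{\left(d,b \right)} = -5 + b$ ($D{\left(d,b \right)} = \left(-5 + b\right) + 0 b = \left(-5 + b\right) + 0 = -5 + b$)
$116 \left(-103 + D{\left(13,-6 \right)}\right) = 116 \left(-103 - 11\right) = 116 \left(-114\right) = -13224$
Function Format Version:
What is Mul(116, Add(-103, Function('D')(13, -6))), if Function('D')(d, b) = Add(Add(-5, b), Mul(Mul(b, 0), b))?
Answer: -13224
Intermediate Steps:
Function('D')(d, b) = Add(-5, b) (Function('D')(d, b) = Add(Add(-5, b), Mul(0, b)) = Add(Add(-5, b), 0) = Add(-5, b))
Mul(116, Add(-103, Function('D')(13, -6))) = Mul(116, Add(-103, Add(-5, -6))) = Mul(116, Add(-103, -11)) = Mul(116, -114) = -13224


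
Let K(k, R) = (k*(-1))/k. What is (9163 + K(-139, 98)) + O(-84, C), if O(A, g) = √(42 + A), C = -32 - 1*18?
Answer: 9162 + I*√42 ≈ 9162.0 + 6.4807*I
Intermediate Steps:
K(k, R) = -1 (K(k, R) = (-k)/k = -1)
C = -50 (C = -32 - 18 = -50)
(9163 + K(-139, 98)) + O(-84, C) = (9163 - 1) + √(42 - 84) = 9162 + √(-42) = 9162 + I*√42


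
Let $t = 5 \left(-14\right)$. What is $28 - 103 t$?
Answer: $7238$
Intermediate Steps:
$t = -70$
$28 - 103 t = 28 - -7210 = 28 + 7210 = 7238$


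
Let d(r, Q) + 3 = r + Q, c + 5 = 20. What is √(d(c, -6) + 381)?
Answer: 3*√43 ≈ 19.672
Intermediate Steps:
c = 15 (c = -5 + 20 = 15)
d(r, Q) = -3 + Q + r (d(r, Q) = -3 + (r + Q) = -3 + (Q + r) = -3 + Q + r)
√(d(c, -6) + 381) = √((-3 - 6 + 15) + 381) = √(6 + 381) = √387 = 3*√43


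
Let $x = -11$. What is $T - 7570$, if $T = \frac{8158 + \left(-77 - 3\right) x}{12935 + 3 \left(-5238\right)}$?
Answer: $- \frac{21046068}{2779} \approx -7573.3$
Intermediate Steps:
$T = - \frac{9038}{2779}$ ($T = \frac{8158 + \left(-77 - 3\right) \left(-11\right)}{12935 + 3 \left(-5238\right)} = \frac{8158 - -880}{12935 - 15714} = \frac{8158 + 880}{-2779} = 9038 \left(- \frac{1}{2779}\right) = - \frac{9038}{2779} \approx -3.2523$)
$T - 7570 = - \frac{9038}{2779} - 7570 = - \frac{21046068}{2779}$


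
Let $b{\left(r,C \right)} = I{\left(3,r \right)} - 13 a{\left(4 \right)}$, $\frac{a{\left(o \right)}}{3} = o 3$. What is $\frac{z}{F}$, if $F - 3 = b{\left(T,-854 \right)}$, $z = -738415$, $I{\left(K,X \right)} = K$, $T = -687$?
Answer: $\frac{738415}{462} \approx 1598.3$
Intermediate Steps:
$a{\left(o \right)} = 9 o$ ($a{\left(o \right)} = 3 o 3 = 3 \cdot 3 o = 9 o$)
$b{\left(r,C \right)} = -465$ ($b{\left(r,C \right)} = 3 - 13 \cdot 9 \cdot 4 = 3 - 468 = -465$)
$F = -462$ ($F = 3 - 465 = -462$)
$\frac{z}{F} = - \frac{738415}{-462} = \left(-738415\right) \left(- \frac{1}{462}\right) = \frac{738415}{462}$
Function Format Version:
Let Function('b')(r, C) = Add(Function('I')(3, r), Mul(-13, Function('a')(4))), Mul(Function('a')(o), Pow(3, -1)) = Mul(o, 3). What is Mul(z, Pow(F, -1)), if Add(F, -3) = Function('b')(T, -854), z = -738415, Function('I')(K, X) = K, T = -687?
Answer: Rational(738415, 462) ≈ 1598.3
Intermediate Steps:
Function('a')(o) = Mul(9, o) (Function('a')(o) = Mul(3, Mul(o, 3)) = Mul(3, Mul(3, o)) = Mul(9, o))
Function('b')(r, C) = -465 (Function('b')(r, C) = Add(3, Mul(-13, Mul(9, 4))) = Add(3, Mul(-13, 36)) = Add(3, -468) = -465)
F = -462 (F = Add(3, -465) = -462)
Mul(z, Pow(F, -1)) = Mul(-738415, Pow(-462, -1)) = Mul(-738415, Rational(-1, 462)) = Rational(738415, 462)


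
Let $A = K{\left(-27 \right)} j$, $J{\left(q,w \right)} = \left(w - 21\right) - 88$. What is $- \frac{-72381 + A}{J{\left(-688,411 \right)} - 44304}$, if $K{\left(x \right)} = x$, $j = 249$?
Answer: $- \frac{39552}{22001} \approx -1.7977$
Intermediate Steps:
$J{\left(q,w \right)} = -109 + w$ ($J{\left(q,w \right)} = \left(-21 + w\right) - 88 = -109 + w$)
$A = -6723$ ($A = \left(-27\right) 249 = -6723$)
$- \frac{-72381 + A}{J{\left(-688,411 \right)} - 44304} = - \frac{-72381 - 6723}{\left(-109 + 411\right) - 44304} = - \frac{-79104}{302 - 44304} = - \frac{-79104}{-44002} = - \frac{\left(-79104\right) \left(-1\right)}{44002} = \left(-1\right) \frac{39552}{22001} = - \frac{39552}{22001}$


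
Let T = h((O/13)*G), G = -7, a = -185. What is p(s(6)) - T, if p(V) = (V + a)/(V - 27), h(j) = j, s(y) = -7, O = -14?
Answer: -418/221 ≈ -1.8914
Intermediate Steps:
p(V) = (-185 + V)/(-27 + V) (p(V) = (V - 185)/(V - 27) = (-185 + V)/(-27 + V))
T = 98/13 (T = -14/13*(-7) = 98/13 ≈ 7.5385)
p(s(6)) - T = (-185 - 7)/(-27 - 7) - 1*98/13 = -192/(-34) - 98/13 = -1/34*(-192) - 98/13 = 96/17 - 98/13 = -418/221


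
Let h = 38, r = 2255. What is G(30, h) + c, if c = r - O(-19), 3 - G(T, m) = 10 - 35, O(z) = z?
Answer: 2302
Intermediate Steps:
G(T, m) = 28 (G(T, m) = 3 - (10 - 35) = 3 - 1*(-25) = 3 + 25 = 28)
c = 2274 (c = 2255 - 1*(-19) = 2255 + 19 = 2274)
G(30, h) + c = 28 + 2274 = 2302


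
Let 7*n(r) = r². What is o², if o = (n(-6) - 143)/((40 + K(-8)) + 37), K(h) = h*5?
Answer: 931225/67081 ≈ 13.882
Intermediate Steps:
K(h) = 5*h
n(r) = r²/7
o = -965/259 (o = ((⅐)*(-6)² - 143)/((40 + 5*(-8)) + 37) = ((⅐)*36 - 143)/((40 - 40) + 37) = (36/7 - 143)/(0 + 37) = -965/7/37 = -965/7*1/37 = -965/259 ≈ -3.7259)
o² = (-965/259)² = 931225/67081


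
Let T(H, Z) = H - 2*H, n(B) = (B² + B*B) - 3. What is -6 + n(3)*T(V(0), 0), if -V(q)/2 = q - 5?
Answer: -156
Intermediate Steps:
n(B) = -3 + 2*B² (n(B) = (B² + B²) - 3 = 2*B² - 3 = -3 + 2*B²)
V(q) = 10 - 2*q (V(q) = -2*(q - 5) = -2*(-5 + q) = 10 - 2*q)
T(H, Z) = -H
-6 + n(3)*T(V(0), 0) = -6 + (-3 + 2*3²)*(-(10 - 2*0)) = -6 + (-3 + 2*9)*(-(10 + 0)) = -6 + (-3 + 18)*(-1*10) = -6 + 15*(-10) = -6 - 150 = -156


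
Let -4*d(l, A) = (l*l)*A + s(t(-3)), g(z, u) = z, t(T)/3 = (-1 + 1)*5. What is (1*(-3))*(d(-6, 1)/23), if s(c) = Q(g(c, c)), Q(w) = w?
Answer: 27/23 ≈ 1.1739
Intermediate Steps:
t(T) = 0 (t(T) = 3*((-1 + 1)*5) = 3*(0*5) = 3*0 = 0)
s(c) = c
d(l, A) = -A*l**2/4 (d(l, A) = -((l*l)*A + 0)/4 = -(l**2*A + 0)/4 = -(A*l**2 + 0)/4 = -A*l**2/4)
(1*(-3))*(d(-6, 1)/23) = (1*(-3))*(-1/4*1*(-6)**2/23) = -3*(-1/4*1*36)/23 = -(-27)/23 = -3*(-9/23) = 27/23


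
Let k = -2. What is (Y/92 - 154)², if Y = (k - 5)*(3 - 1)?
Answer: 50282281/2116 ≈ 23763.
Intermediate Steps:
Y = -14 (Y = (-2 - 5)*(3 - 1) = -7*2 = -14)
(Y/92 - 154)² = (-14/92 - 154)² = (-14*1/92 - 154)² = (-7/46 - 154)² = (-7091/46)² = 50282281/2116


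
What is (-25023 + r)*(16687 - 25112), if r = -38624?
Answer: 536225975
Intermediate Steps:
(-25023 + r)*(16687 - 25112) = (-25023 - 38624)*(16687 - 25112) = -63647*(-8425) = 536225975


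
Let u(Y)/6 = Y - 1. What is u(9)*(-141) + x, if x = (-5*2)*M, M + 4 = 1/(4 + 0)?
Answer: -13461/2 ≈ -6730.5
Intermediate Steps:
M = -15/4 (M = -4 + 1/(4 + 0) = -4 + 1/4 = -15/4 ≈ -3.7500)
u(Y) = -6 + 6*Y (u(Y) = 6*(Y - 1) = 6*(-1 + Y) = -6 + 6*Y)
x = 75/2 (x = -5*2*(-15/4) = -10*(-15/4) = 75/2 ≈ 37.500)
u(9)*(-141) + x = (-6 + 6*9)*(-141) + 75/2 = (-6 + 54)*(-141) + 75/2 = 48*(-141) + 75/2 = -6768 + 75/2 = -13461/2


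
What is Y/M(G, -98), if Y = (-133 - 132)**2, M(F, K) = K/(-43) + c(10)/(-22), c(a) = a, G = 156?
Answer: 33216425/863 ≈ 38490.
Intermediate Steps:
M(F, K) = -5/11 - K/43 (M(F, K) = K/(-43) + 10/(-22) = K*(-1/43) + 10*(-1/22) = -K/43 - 5/11 = -5/11 - K/43)
Y = 70225 (Y = (-265)**2 = 70225)
Y/M(G, -98) = 70225/(-5/11 - 1/43*(-98)) = 70225/(-5/11 + 98/43) = 70225/(863/473) = 70225*(473/863) = 33216425/863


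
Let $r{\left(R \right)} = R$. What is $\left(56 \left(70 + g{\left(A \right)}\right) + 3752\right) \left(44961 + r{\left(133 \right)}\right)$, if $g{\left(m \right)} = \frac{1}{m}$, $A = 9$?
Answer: $\frac{3116175776}{9} \approx 3.4624 \cdot 10^{8}$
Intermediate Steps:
$\left(56 \left(70 + g{\left(A \right)}\right) + 3752\right) \left(44961 + r{\left(133 \right)}\right) = \left(56 \left(70 + \frac{1}{9}\right) + 3752\right) \left(44961 + 133\right) = \left(56 \left(70 + \frac{1}{9}\right) + 3752\right) 45094 = \left(56 \cdot \frac{631}{9} + 3752\right) 45094 = \left(\frac{35336}{9} + 3752\right) 45094 = \frac{69104}{9} \cdot 45094 = \frac{3116175776}{9}$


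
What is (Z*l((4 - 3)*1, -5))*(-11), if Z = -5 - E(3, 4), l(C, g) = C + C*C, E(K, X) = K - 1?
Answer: 154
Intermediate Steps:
E(K, X) = -1 + K
l(C, g) = C + C²
Z = -7 (Z = -5 - (-1 + 3) = -5 - 1*2 = -5 - 2 = -7)
(Z*l((4 - 3)*1, -5))*(-11) = -7*(4 - 3)*1*(1 + (4 - 3)*1)*(-11) = -7*1*1*(1 + 1*1)*(-11) = -7*(1 + 1)*(-11) = -7*2*(-11) = -14*(-11) = 154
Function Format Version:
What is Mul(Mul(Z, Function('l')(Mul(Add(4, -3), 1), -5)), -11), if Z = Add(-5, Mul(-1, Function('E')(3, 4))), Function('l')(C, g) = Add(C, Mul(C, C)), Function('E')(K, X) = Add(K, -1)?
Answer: 154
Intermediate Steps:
Function('E')(K, X) = Add(-1, K)
Function('l')(C, g) = Add(C, Pow(C, 2))
Z = -7 (Z = Add(-5, Mul(-1, Add(-1, 3))) = Add(-5, Mul(-1, 2)) = Add(-5, -2) = -7)
Mul(Mul(Z, Function('l')(Mul(Add(4, -3), 1), -5)), -11) = Mul(Mul(-7, Mul(Mul(Add(4, -3), 1), Add(1, Mul(Add(4, -3), 1)))), -11) = Mul(Mul(-7, Mul(Mul(1, 1), Add(1, Mul(1, 1)))), -11) = Mul(Mul(-7, Mul(1, Add(1, 1))), -11) = Mul(Mul(-7, Mul(1, 2)), -11) = Mul(Mul(-7, 2), -11) = Mul(-14, -11) = 154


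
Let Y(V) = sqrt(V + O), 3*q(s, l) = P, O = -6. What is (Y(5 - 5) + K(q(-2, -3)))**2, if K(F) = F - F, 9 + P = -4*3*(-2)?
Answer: -6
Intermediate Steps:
P = 15 (P = -9 - 4*3*(-2) = -9 - 12*(-2) = -9 + 24 = 15)
q(s, l) = 5 (q(s, l) = (1/3)*15 = 5)
Y(V) = sqrt(-6 + V) (Y(V) = sqrt(V - 6) = sqrt(-6 + V))
K(F) = 0
(Y(5 - 5) + K(q(-2, -3)))**2 = (sqrt(-6 + (5 - 5)) + 0)**2 = (sqrt(-6 + 0) + 0)**2 = (sqrt(-6) + 0)**2 = (I*sqrt(6) + 0)**2 = (I*sqrt(6))**2 = -6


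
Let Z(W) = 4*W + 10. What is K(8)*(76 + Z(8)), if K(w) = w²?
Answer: 7552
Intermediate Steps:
Z(W) = 10 + 4*W
K(8)*(76 + Z(8)) = 8²*(76 + (10 + 4*8)) = 64*(76 + (10 + 32)) = 64*(76 + 42) = 64*118 = 7552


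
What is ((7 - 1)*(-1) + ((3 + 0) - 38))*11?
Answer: -451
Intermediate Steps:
((7 - 1)*(-1) + ((3 + 0) - 38))*11 = (6*(-1) + (3 - 38))*11 = (-6 - 35)*11 = -41*11 = -451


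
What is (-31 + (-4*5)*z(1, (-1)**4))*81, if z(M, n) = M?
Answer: -4131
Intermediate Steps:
(-31 + (-4*5)*z(1, (-1)**4))*81 = (-31 - 4*5*1)*81 = (-31 - 20*1)*81 = (-31 - 20)*81 = -51*81 = -4131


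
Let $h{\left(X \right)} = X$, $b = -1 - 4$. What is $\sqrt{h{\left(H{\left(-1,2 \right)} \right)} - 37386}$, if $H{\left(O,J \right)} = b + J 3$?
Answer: $i \sqrt{37385} \approx 193.35 i$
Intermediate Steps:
$b = -5$ ($b = -1 - 4 = -5$)
$H{\left(O,J \right)} = -5 + 3 J$ ($H{\left(O,J \right)} = -5 + J 3 = -5 + 3 J$)
$\sqrt{h{\left(H{\left(-1,2 \right)} \right)} - 37386} = \sqrt{\left(-5 + 3 \cdot 2\right) - 37386} = \sqrt{\left(-5 + 6\right) - 37386} = \sqrt{1 - 37386} = \sqrt{-37385} = i \sqrt{37385}$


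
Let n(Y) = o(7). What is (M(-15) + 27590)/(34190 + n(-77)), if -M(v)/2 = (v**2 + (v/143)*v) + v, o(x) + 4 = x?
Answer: 3884860/4889599 ≈ 0.79451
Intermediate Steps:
o(x) = -4 + x
n(Y) = 3 (n(Y) = -4 + 7 = 3)
M(v) = -2*v - 288*v**2/143 (M(v) = -2*((v**2 + (v/143)*v) + v) = -2*((v**2 + v**2/143) + v) = -2*(144*v**2/143 + v) = -2*(v + 144*v**2/143) = -2*v - 288*v**2/143)
(M(-15) + 27590)/(34190 + n(-77)) = (-2/143*(-15)*(143 + 144*(-15)) + 27590)/(34190 + 3) = (-2/143*(-15)*(143 - 2160) + 27590)/34193 = (-2/143*(-15)*(-2017) + 27590)*(1/34193) = (-60510/143 + 27590)*(1/34193) = (3884860/143)*(1/34193) = 3884860/4889599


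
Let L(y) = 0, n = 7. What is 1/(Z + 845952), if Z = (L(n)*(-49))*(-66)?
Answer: 1/845952 ≈ 1.1821e-6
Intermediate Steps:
Z = 0 (Z = (0*(-49))*(-66) = 0*(-66) = 0)
1/(Z + 845952) = 1/(0 + 845952) = 1/845952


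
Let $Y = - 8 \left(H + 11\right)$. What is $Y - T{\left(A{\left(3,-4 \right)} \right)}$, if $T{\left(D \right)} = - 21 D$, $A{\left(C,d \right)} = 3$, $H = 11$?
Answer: $-113$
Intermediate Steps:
$Y = -176$ ($Y = - 8 \left(11 + 11\right) = \left(-8\right) 22 = -176$)
$Y - T{\left(A{\left(3,-4 \right)} \right)} = -176 - \left(-21\right) 3 = -176 - -63 = -176 + 63 = -113$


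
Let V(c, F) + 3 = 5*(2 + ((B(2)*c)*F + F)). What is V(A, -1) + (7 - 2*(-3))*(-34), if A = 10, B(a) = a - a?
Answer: -440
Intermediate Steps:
B(a) = 0
V(c, F) = 7 + 5*F (V(c, F) = -3 + 5*(2 + ((0*c)*F + F)) = -3 + 5*(2 + (0*F + F)) = -3 + 5*(2 + (0 + F)) = -3 + 5*(2 + F) = -3 + (10 + 5*F) = 7 + 5*F)
V(A, -1) + (7 - 2*(-3))*(-34) = (7 + 5*(-1)) + (7 - 2*(-3))*(-34) = (7 - 5) + (7 + 6)*(-34) = 2 + 13*(-34) = 2 - 442 = -440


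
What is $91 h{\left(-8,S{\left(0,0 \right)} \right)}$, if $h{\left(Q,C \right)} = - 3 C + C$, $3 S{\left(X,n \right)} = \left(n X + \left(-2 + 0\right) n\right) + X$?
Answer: $0$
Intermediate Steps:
$S{\left(X,n \right)} = - \frac{2 n}{3} + \frac{X}{3} + \frac{X n}{3}$ ($S{\left(X,n \right)} = \frac{\left(n X + \left(-2 + 0\right) n\right) + X}{3} = \frac{\left(X n - 2 n\right) + X}{3} = \frac{\left(- 2 n + X n\right) + X}{3} = \frac{X - 2 n + X n}{3} = - \frac{2 n}{3} + \frac{X}{3} + \frac{X n}{3}$)
$h{\left(Q,C \right)} = - 2 C$
$91 h{\left(-8,S{\left(0,0 \right)} \right)} = 91 \left(- 2 \left(\left(- \frac{2}{3}\right) 0 + \frac{1}{3} \cdot 0 + \frac{1}{3} \cdot 0 \cdot 0\right)\right) = 91 \left(- 2 \left(0 + 0 + 0\right)\right) = 91 \left(\left(-2\right) 0\right) = 91 \cdot 0 = 0$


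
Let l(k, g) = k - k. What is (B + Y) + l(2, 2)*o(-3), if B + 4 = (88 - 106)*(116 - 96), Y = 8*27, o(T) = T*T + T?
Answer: -148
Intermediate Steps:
o(T) = T + T**2 (o(T) = T**2 + T = T + T**2)
l(k, g) = 0
Y = 216
B = -364 (B = -4 + (88 - 106)*(116 - 96) = -4 - 18*20 = -4 - 360 = -364)
(B + Y) + l(2, 2)*o(-3) = (-364 + 216) + 0*(-3*(1 - 3)) = -148 + 0*(-3*(-2)) = -148 + 0*6 = -148 + 0 = -148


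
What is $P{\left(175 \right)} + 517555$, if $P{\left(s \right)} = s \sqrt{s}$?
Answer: $517555 + 875 \sqrt{7} \approx 5.1987 \cdot 10^{5}$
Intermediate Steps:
$P{\left(s \right)} = s^{\frac{3}{2}}$
$P{\left(175 \right)} + 517555 = 175^{\frac{3}{2}} + 517555 = 875 \sqrt{7} + 517555 = 517555 + 875 \sqrt{7}$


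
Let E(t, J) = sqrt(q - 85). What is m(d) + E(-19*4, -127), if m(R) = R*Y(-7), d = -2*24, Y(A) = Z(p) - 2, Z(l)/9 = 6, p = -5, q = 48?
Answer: -2496 + I*sqrt(37) ≈ -2496.0 + 6.0828*I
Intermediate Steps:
Z(l) = 54 (Z(l) = 9*6 = 54)
E(t, J) = I*sqrt(37) (E(t, J) = sqrt(48 - 85) = sqrt(-37) = I*sqrt(37))
Y(A) = 52 (Y(A) = 54 - 2 = 52)
d = -48
m(R) = 52*R (m(R) = R*52 = 52*R)
m(d) + E(-19*4, -127) = 52*(-48) + I*sqrt(37) = -2496 + I*sqrt(37)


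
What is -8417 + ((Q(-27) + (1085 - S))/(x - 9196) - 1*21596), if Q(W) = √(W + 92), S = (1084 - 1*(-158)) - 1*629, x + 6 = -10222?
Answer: -72871623/2428 - √65/19424 ≈ -30013.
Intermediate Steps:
x = -10228 (x = -6 - 10222 = -10228)
S = 613 (S = (1084 + 158) - 629 = 1242 - 629 = 613)
Q(W) = √(92 + W)
-8417 + ((Q(-27) + (1085 - S))/(x - 9196) - 1*21596) = -8417 + ((√(92 - 27) + (1085 - 1*613))/(-10228 - 9196) - 1*21596) = -8417 + ((√65 + (1085 - 613))/(-19424) - 21596) = -8417 + ((√65 + 472)*(-1/19424) - 21596) = -8417 + ((472 + √65)*(-1/19424) - 21596) = -8417 + ((-59/2428 - √65/19424) - 21596) = -8417 + (-52435147/2428 - √65/19424) = -72871623/2428 - √65/19424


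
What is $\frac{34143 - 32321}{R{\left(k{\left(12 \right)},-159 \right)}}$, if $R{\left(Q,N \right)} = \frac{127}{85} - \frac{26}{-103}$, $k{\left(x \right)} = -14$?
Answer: $\frac{15951610}{15291} \approx 1043.2$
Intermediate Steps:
$R{\left(Q,N \right)} = \frac{15291}{8755}$ ($R{\left(Q,N \right)} = 127 \cdot \frac{1}{85} - - \frac{26}{103} = \frac{127}{85} + \frac{26}{103} = \frac{15291}{8755}$)
$\frac{34143 - 32321}{R{\left(k{\left(12 \right)},-159 \right)}} = \frac{34143 - 32321}{\frac{15291}{8755}} = 1822 \cdot \frac{8755}{15291} = \frac{15951610}{15291}$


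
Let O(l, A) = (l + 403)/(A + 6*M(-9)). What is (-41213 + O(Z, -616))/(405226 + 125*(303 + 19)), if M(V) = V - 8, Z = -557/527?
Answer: -7797317021/84280940868 ≈ -0.092516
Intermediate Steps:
Z = -557/527 (Z = -557*1/527 = -557/527 ≈ -1.0569)
M(V) = -8 + V
O(l, A) = (403 + l)/(-102 + A) (O(l, A) = (l + 403)/(A + 6*(-8 - 9)) = (403 + l)/(A + 6*(-17)) = (403 + l)/(A - 102) = (403 + l)/(-102 + A))
(-41213 + O(Z, -616))/(405226 + 125*(303 + 19)) = (-41213 + (403 - 557/527)/(-102 - 616))/(405226 + 125*(303 + 19)) = (-41213 + (211824/527)/(-718))/(405226 + 125*322) = (-41213 - 1/718*211824/527)/(405226 + 40250) = (-41213 - 105912/189193)/445476 = -7797317021/189193*1/445476 = -7797317021/84280940868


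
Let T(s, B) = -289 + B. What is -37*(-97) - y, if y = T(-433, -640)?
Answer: 4518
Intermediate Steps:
y = -929 (y = -289 - 640 = -929)
-37*(-97) - y = -37*(-97) - 1*(-929) = 3589 + 929 = 4518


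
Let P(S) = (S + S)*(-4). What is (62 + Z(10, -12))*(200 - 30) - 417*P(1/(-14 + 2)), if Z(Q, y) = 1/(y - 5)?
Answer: 10252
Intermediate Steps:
Z(Q, y) = 1/(-5 + y)
P(S) = -8*S (P(S) = (2*S)*(-4) = -8*S)
(62 + Z(10, -12))*(200 - 30) - 417*P(1/(-14 + 2)) = (62 + 1/(-5 - 12))*(200 - 30) - (-3336)/(-14 + 2) = (62 + 1/(-17))*170 - (-3336)/(-12) = (62 - 1/17)*170 - (-3336)*(-1)/12 = (1053/17)*170 - 417*⅔ = 10530 - 278 = 10252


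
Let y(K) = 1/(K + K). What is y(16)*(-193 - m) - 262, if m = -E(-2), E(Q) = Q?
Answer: -8579/32 ≈ -268.09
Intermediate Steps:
m = 2 (m = -1*(-2) = 2)
y(K) = 1/(2*K)
y(16)*(-193 - m) - 262 = ((½)/16)*(-193 - 1*2) - 262 = ((½)*(1/16))*(-193 - 2) - 262 = (1/32)*(-195) - 262 = -195/32 - 262 = -8579/32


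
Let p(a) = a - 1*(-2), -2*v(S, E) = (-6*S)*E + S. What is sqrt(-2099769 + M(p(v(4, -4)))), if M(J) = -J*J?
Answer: I*sqrt(2102073) ≈ 1449.9*I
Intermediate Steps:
v(S, E) = -S/2 + 3*E*S (v(S, E) = -((-6*S)*E + S)/2 = -(-6*E*S + S)/2 = -(S - 6*E*S)/2 = -S/2 + 3*E*S)
p(a) = 2 + a (p(a) = a + 2 = 2 + a)
M(J) = -J**2
sqrt(-2099769 + M(p(v(4, -4)))) = sqrt(-2099769 - (2 + (1/2)*4*(-1 + 6*(-4)))**2) = sqrt(-2099769 - (2 + (1/2)*4*(-1 - 24))**2) = sqrt(-2099769 - (2 + (1/2)*4*(-25))**2) = sqrt(-2099769 - (2 - 50)**2) = sqrt(-2099769 - 1*(-48)**2) = sqrt(-2099769 - 1*2304) = sqrt(-2099769 - 2304) = sqrt(-2102073) = I*sqrt(2102073)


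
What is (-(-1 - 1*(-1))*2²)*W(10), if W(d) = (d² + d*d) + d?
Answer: 0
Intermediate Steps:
W(d) = d + 2*d² (W(d) = (d² + d²) + d = 2*d² + d = d + 2*d²)
(-(-1 - 1*(-1))*2²)*W(10) = (-(-1 - 1*(-1))*2²)*(10*(1 + 2*10)) = (-(-1 + 1)*4)*(10*(1 + 20)) = (-1*0*4)*(10*21) = (0*4)*210 = 0*210 = 0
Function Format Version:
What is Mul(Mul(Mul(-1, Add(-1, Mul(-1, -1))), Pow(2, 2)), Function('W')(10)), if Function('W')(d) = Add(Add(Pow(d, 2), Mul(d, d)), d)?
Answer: 0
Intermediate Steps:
Function('W')(d) = Add(d, Mul(2, Pow(d, 2))) (Function('W')(d) = Add(Add(Pow(d, 2), Pow(d, 2)), d) = Add(Mul(2, Pow(d, 2)), d) = Add(d, Mul(2, Pow(d, 2))))
Mul(Mul(Mul(-1, Add(-1, Mul(-1, -1))), Pow(2, 2)), Function('W')(10)) = Mul(Mul(Mul(-1, Add(-1, Mul(-1, -1))), Pow(2, 2)), Mul(10, Add(1, Mul(2, 10)))) = Mul(Mul(Mul(-1, Add(-1, 1)), 4), Mul(10, Add(1, 20))) = Mul(Mul(Mul(-1, 0), 4), Mul(10, 21)) = Mul(Mul(0, 4), 210) = Mul(0, 210) = 0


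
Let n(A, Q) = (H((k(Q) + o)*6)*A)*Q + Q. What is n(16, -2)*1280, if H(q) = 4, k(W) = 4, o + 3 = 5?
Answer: -166400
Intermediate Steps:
o = 2 (o = -3 + 5 = 2)
n(A, Q) = Q + 4*A*Q (n(A, Q) = (4*A)*Q + Q = 4*A*Q + Q = Q + 4*A*Q)
n(16, -2)*1280 = -2*(1 + 4*16)*1280 = -2*(1 + 64)*1280 = -2*65*1280 = -130*1280 = -166400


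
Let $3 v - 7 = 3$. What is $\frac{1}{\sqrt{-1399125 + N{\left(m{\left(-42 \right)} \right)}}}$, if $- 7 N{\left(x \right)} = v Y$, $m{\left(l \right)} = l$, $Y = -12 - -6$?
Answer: $- \frac{i \sqrt{68556985}}{9793855} \approx - 0.00084542 i$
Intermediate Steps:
$Y = -6$ ($Y = -12 + 6 = -6$)
$v = \frac{10}{3}$ ($v = \frac{7}{3} + \frac{1}{3} \cdot 3 = \frac{7}{3} + 1 = \frac{10}{3} \approx 3.3333$)
$N{\left(x \right)} = \frac{20}{7}$ ($N{\left(x \right)} = - \frac{\frac{10}{3} \left(-6\right)}{7} = \left(- \frac{1}{7}\right) \left(-20\right) = \frac{20}{7}$)
$\frac{1}{\sqrt{-1399125 + N{\left(m{\left(-42 \right)} \right)}}} = \frac{1}{\sqrt{-1399125 + \frac{20}{7}}} = \frac{1}{\sqrt{- \frac{9793855}{7}}} = \frac{1}{\frac{1}{7} i \sqrt{68556985}} = - \frac{i \sqrt{68556985}}{9793855}$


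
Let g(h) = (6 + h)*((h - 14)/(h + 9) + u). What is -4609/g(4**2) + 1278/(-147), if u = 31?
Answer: -167897/10878 ≈ -15.435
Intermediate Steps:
g(h) = (6 + h)*(31 + (-14 + h)/(9 + h)) (g(h) = (6 + h)*((h - 14)/(h + 9) + 31) = (6 + h)*((-14 + h)/(9 + h) + 31) = (6 + h)*(31 + (-14 + h)/(9 + h)))
-4609/g(4**2) + 1278/(-147) = -4609*(9 + 4**2)/(1590 + 32*(4**2)**2 + 457*4**2) + 1278/(-147) = -4609*(9 + 16)/(1590 + 32*16**2 + 457*16) + 1278*(-1/147) = -4609*25/(1590 + 32*256 + 7312) - 426/49 = -4609*25/(1590 + 8192 + 7312) - 426/49 = -4609/((1/25)*17094) - 426/49 = -4609/17094/25 - 426/49 = -4609*25/17094 - 426/49 = -10475/1554 - 426/49 = -167897/10878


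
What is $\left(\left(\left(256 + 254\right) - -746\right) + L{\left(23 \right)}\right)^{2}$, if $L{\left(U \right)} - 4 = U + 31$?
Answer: $1726596$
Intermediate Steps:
$L{\left(U \right)} = 35 + U$ ($L{\left(U \right)} = 4 + \left(U + 31\right) = 4 + \left(31 + U\right) = 35 + U$)
$\left(\left(\left(256 + 254\right) - -746\right) + L{\left(23 \right)}\right)^{2} = \left(\left(\left(256 + 254\right) - -746\right) + \left(35 + 23\right)\right)^{2} = \left(\left(510 + 746\right) + 58\right)^{2} = \left(1256 + 58\right)^{2} = 1314^{2} = 1726596$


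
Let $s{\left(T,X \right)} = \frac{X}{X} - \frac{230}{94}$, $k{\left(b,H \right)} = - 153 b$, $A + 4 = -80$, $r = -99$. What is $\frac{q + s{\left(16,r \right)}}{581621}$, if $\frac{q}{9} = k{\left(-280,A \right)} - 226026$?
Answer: $- \frac{77487746}{27336187} \approx -2.8346$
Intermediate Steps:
$A = -84$ ($A = -4 - 80 = -84$)
$s{\left(T,X \right)} = - \frac{68}{47}$ ($s{\left(T,X \right)} = 1 - \frac{115}{47} = - \frac{68}{47}$)
$q = -1648674$ ($q = 9 \left(\left(-153\right) \left(-280\right) - 226026\right) = 9 \left(42840 - 226026\right) = 9 \left(-183186\right) = -1648674$)
$\frac{q + s{\left(16,r \right)}}{581621} = \frac{-1648674 - \frac{68}{47}}{581621} = \left(- \frac{77487746}{47}\right) \frac{1}{581621} = - \frac{77487746}{27336187}$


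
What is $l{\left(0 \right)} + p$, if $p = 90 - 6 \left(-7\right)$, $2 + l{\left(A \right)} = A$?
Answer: $130$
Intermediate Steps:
$l{\left(A \right)} = -2 + A$
$p = 132$ ($p = 90 - -42 = 90 + 42 = 132$)
$l{\left(0 \right)} + p = \left(-2 + 0\right) + 132 = -2 + 132 = 130$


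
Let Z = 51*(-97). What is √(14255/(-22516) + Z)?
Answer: I*√627075705503/11258 ≈ 70.339*I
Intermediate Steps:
Z = -4947
√(14255/(-22516) + Z) = √(14255/(-22516) - 4947) = √(14255*(-1/22516) - 4947) = √(-14255/22516 - 4947) = √(-111400907/22516) = I*√627075705503/11258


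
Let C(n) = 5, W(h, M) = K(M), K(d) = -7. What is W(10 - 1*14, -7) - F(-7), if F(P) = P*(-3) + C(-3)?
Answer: -33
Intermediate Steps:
W(h, M) = -7
F(P) = 5 - 3*P (F(P) = P*(-3) + 5 = -3*P + 5 = 5 - 3*P)
W(10 - 1*14, -7) - F(-7) = -7 - (5 - 3*(-7)) = -7 - (5 + 21) = -7 - 1*26 = -7 - 26 = -33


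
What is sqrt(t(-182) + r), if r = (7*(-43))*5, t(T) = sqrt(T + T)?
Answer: sqrt(-1505 + 2*I*sqrt(91)) ≈ 0.2459 + 38.795*I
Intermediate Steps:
t(T) = sqrt(2)*sqrt(T) (t(T) = sqrt(2*T) = sqrt(2)*sqrt(T))
r = -1505 (r = -301*5 = -1505)
sqrt(t(-182) + r) = sqrt(sqrt(2)*sqrt(-182) - 1505) = sqrt(sqrt(2)*(I*sqrt(182)) - 1505) = sqrt(2*I*sqrt(91) - 1505) = sqrt(-1505 + 2*I*sqrt(91))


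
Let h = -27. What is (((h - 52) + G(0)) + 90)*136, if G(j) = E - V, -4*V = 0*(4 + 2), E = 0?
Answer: 1496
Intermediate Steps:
V = 0 (V = -0*(4 + 2) = -0*6 = -1/4*0 = 0)
G(j) = 0 (G(j) = 0 - 1*0 = 0 + 0 = 0)
(((h - 52) + G(0)) + 90)*136 = (((-27 - 52) + 0) + 90)*136 = ((-79 + 0) + 90)*136 = (-79 + 90)*136 = 11*136 = 1496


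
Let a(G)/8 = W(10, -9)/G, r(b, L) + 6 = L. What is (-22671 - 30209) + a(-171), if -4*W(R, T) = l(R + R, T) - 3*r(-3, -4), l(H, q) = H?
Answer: -9042380/171 ≈ -52879.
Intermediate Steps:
r(b, L) = -6 + L
W(R, T) = -15/2 - R/2 (W(R, T) = -((R + R) - 3*(-6 - 4))/4 = -(2*R - 3*(-10))/4 = -(2*R + 30)/4 = -(30 + 2*R)/4 = -15/2 - R/2)
a(G) = -100/G (a(G) = 8*((-15/2 - ½*10)/G) = 8*((-15/2 - 5)/G) = 8*(-25/(2*G)) = -100/G)
(-22671 - 30209) + a(-171) = (-22671 - 30209) - 100/(-171) = -52880 - 100*(-1/171) = -52880 + 100/171 = -9042380/171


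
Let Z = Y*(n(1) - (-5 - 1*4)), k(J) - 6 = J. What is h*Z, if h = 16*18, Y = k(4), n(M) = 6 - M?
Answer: 40320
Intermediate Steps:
k(J) = 6 + J
Y = 10 (Y = 6 + 4 = 10)
h = 288
Z = 140 (Z = 10*((6 - 1*1) - (-5 - 1*4)) = 10*((6 - 1) - (-5 - 4)) = 10*(5 - 1*(-9)) = 10*(5 + 9) = 10*14 = 140)
h*Z = 288*140 = 40320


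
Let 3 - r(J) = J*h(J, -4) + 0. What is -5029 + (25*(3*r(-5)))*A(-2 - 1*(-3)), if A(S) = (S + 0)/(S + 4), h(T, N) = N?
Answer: -5284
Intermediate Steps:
r(J) = 3 + 4*J (r(J) = 3 - (J*(-4) + 0) = 3 - (-4*J + 0) = 3 - (-4)*J = 3 + 4*J)
A(S) = S/(4 + S)
-5029 + (25*(3*r(-5)))*A(-2 - 1*(-3)) = -5029 + (25*(3*(3 + 4*(-5))))*((-2 - 1*(-3))/(4 + (-2 - 1*(-3)))) = -5029 + (25*(3*(3 - 20)))*((-2 + 3)/(4 + (-2 + 3))) = -5029 + (25*(3*(-17)))*(1/(4 + 1)) = -5029 + (25*(-51))*(1/5) = -5029 - 1275/5 = -5029 - 1275*⅕ = -5029 - 255 = -5284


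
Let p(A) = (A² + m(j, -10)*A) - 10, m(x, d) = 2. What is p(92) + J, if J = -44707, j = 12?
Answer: -36069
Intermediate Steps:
p(A) = -10 + A² + 2*A (p(A) = (A² + 2*A) - 10 = -10 + A² + 2*A)
p(92) + J = (-10 + 92² + 2*92) - 44707 = (-10 + 8464 + 184) - 44707 = 8638 - 44707 = -36069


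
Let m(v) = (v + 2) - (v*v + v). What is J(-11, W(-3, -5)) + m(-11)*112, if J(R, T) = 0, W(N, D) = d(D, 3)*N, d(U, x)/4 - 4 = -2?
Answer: -13328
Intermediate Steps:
d(U, x) = 8 (d(U, x) = 16 + 4*(-2) = 16 - 8 = 8)
W(N, D) = 8*N
m(v) = 2 - v**2 (m(v) = (2 + v) - (v**2 + v) = (2 + v) - (v + v**2) = (2 + v) + (-v - v**2) = 2 - v**2)
J(-11, W(-3, -5)) + m(-11)*112 = 0 + (2 - 1*(-11)**2)*112 = 0 + (2 - 1*121)*112 = 0 + (2 - 121)*112 = 0 - 119*112 = 0 - 13328 = -13328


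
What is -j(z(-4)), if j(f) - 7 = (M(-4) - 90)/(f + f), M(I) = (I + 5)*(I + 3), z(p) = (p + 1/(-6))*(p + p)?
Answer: -1127/200 ≈ -5.6350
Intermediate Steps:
z(p) = 2*p*(-⅙ + p) (z(p) = (p - ⅙)*(2*p) = (-⅙ + p)*(2*p) = 2*p*(-⅙ + p))
M(I) = (3 + I)*(5 + I) (M(I) = (5 + I)*(3 + I) = (3 + I)*(5 + I))
j(f) = 7 - 91/(2*f) (j(f) = 7 + ((15 + (-4)² + 8*(-4)) - 90)/(f + f) = 7 + ((15 + 16 - 32) - 90)/((2*f)) = 7 + (-1 - 90)*(1/(2*f)) = 7 - 91/(2*f))
-j(z(-4)) = -(7 - 91*(-3/(4*(-1 + 6*(-4))))/2) = -(7 - 91*(-3/(4*(-1 - 24)))/2) = -(7 - 91/(2*((⅓)*(-4)*(-25)))) = -(7 - 91/(2*100/3)) = -(7 - 91/2*3/100) = -(7 - 273/200) = -1*1127/200 = -1127/200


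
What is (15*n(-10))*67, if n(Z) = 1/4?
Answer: 1005/4 ≈ 251.25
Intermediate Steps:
n(Z) = 1/4
(15*n(-10))*67 = (15*(1/4))*67 = (15/4)*67 = 1005/4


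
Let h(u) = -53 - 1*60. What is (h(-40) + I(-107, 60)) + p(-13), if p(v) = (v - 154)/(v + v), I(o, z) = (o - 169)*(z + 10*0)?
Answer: -433331/26 ≈ -16667.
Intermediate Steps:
I(o, z) = z*(-169 + o) (I(o, z) = (-169 + o)*(z + 0) = (-169 + o)*z = z*(-169 + o))
h(u) = -113 (h(u) = -53 - 60 = -113)
p(v) = (-154 + v)/(2*v) (p(v) = (-154 + v)/((2*v)) = (-154 + v)*(1/(2*v)) = (-154 + v)/(2*v))
(h(-40) + I(-107, 60)) + p(-13) = (-113 + 60*(-169 - 107)) + (½)*(-154 - 13)/(-13) = (-113 + 60*(-276)) + (½)*(-1/13)*(-167) = (-113 - 16560) + 167/26 = -16673 + 167/26 = -433331/26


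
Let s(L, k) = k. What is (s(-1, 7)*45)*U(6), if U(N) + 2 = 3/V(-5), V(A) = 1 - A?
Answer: -945/2 ≈ -472.50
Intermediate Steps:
U(N) = -3/2 (U(N) = -2 + 3/(1 - 1*(-5)) = -2 + 3/(1 + 5) = -2 + 3/6 = -2 + 3*(1/6) = -2 + 1/2 = -3/2)
(s(-1, 7)*45)*U(6) = (7*45)*(-3/2) = 315*(-3/2) = -945/2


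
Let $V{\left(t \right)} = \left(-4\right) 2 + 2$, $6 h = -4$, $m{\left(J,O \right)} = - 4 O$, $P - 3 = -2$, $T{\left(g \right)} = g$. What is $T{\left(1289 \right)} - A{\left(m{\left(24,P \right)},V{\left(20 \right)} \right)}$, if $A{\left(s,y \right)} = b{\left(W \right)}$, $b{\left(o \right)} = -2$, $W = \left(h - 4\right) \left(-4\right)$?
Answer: $1291$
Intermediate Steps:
$P = 1$ ($P = 3 - 2 = 1$)
$h = - \frac{2}{3}$ ($h = \frac{1}{6} \left(-4\right) = - \frac{2}{3} \approx -0.66667$)
$V{\left(t \right)} = -6$ ($V{\left(t \right)} = -8 + 2 = -6$)
$W = \frac{56}{3}$ ($W = \left(- \frac{2}{3} - 4\right) \left(-4\right) = \left(- \frac{14}{3}\right) \left(-4\right) = \frac{56}{3} \approx 18.667$)
$A{\left(s,y \right)} = -2$
$T{\left(1289 \right)} - A{\left(m{\left(24,P \right)},V{\left(20 \right)} \right)} = 1289 - -2 = 1289 + 2 = 1291$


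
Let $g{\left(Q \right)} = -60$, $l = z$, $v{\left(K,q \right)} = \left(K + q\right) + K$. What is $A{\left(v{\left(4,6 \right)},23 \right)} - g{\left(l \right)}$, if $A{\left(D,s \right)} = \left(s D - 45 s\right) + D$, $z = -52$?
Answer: $-639$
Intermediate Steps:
$v{\left(K,q \right)} = q + 2 K$
$A{\left(D,s \right)} = D - 45 s + D s$ ($A{\left(D,s \right)} = \left(D s - 45 s\right) + D = \left(- 45 s + D s\right) + D = D - 45 s + D s$)
$l = -52$
$A{\left(v{\left(4,6 \right)},23 \right)} - g{\left(l \right)} = \left(\left(6 + 2 \cdot 4\right) - 1035 + \left(6 + 2 \cdot 4\right) 23\right) - -60 = \left(\left(6 + 8\right) - 1035 + \left(6 + 8\right) 23\right) + 60 = \left(14 - 1035 + 14 \cdot 23\right) + 60 = \left(14 - 1035 + 322\right) + 60 = -699 + 60 = -639$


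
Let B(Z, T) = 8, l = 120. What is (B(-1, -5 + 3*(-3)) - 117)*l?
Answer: -13080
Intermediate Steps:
(B(-1, -5 + 3*(-3)) - 117)*l = (8 - 117)*120 = -109*120 = -13080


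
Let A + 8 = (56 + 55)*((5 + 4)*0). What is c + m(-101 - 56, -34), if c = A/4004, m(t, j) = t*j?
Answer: 5343336/1001 ≈ 5338.0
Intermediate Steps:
m(t, j) = j*t
A = -8 (A = -8 + (56 + 55)*((5 + 4)*0) = -8 + 111*(9*0) = -8 + 111*0 = -8 + 0 = -8)
c = -2/1001 (c = -8/4004 = -8*1/4004 = -2/1001 ≈ -0.0019980)
c + m(-101 - 56, -34) = -2/1001 - 34*(-101 - 56) = -2/1001 - 34*(-157) = -2/1001 + 5338 = 5343336/1001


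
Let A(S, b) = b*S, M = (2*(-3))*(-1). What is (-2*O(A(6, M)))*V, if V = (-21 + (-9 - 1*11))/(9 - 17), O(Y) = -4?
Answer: 41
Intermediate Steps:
M = 6 (M = -6*(-1) = 6)
A(S, b) = S*b
V = 41/8 (V = (-21 + (-9 - 11))/(-8) = (-21 - 20)*(-⅛) = -41*(-⅛) = 41/8 ≈ 5.1250)
(-2*O(A(6, M)))*V = -2*(-4)*(41/8) = 8*(41/8) = 41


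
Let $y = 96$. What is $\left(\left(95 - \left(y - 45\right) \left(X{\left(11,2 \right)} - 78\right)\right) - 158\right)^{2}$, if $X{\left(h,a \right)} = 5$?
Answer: $13395600$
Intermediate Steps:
$\left(\left(95 - \left(y - 45\right) \left(X{\left(11,2 \right)} - 78\right)\right) - 158\right)^{2} = \left(\left(95 - \left(96 - 45\right) \left(5 - 78\right)\right) - 158\right)^{2} = \left(\left(95 - 51 \left(-73\right)\right) - 158\right)^{2} = \left(\left(95 - -3723\right) - 158\right)^{2} = \left(\left(95 + 3723\right) - 158\right)^{2} = \left(3818 - 158\right)^{2} = 3660^{2} = 13395600$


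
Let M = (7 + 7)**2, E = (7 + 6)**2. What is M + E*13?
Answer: 2393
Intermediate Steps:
E = 169 (E = 13**2 = 169)
M = 196 (M = 14**2 = 196)
M + E*13 = 196 + 169*13 = 196 + 2197 = 2393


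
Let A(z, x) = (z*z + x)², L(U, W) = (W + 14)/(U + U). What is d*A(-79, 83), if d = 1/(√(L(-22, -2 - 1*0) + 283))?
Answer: 19996488*√34210/1555 ≈ 2.3785e+6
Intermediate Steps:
L(U, W) = (14 + W)/(2*U) (L(U, W) = (14 + W)/((2*U)) = (14 + W)*(1/(2*U)) = (14 + W)/(2*U))
A(z, x) = (x + z²)² (A(z, x) = (z² + x)² = (x + z²)²)
d = √34210/3110 (d = 1/(√((½)*(14 + (-2 - 1*0))/(-22) + 283)) = 1/(√((½)*(-1/22)*(14 + (-2 + 0)) + 283)) = 1/(√((½)*(-1/22)*(14 - 2) + 283)) = 1/(√((½)*(-1/22)*12 + 283)) = 1/(√(-3/11 + 283)) = 1/(√(3110/11)) = 1/(√34210/11) = √34210/3110 ≈ 0.059473)
d*A(-79, 83) = (√34210/3110)*(83 + (-79)²)² = (√34210/3110)*(83 + 6241)² = (√34210/3110)*6324² = (√34210/3110)*39992976 = 19996488*√34210/1555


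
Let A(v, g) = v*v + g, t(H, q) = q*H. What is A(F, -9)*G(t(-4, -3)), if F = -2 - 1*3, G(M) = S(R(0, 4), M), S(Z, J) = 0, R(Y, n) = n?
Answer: 0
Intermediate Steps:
t(H, q) = H*q
G(M) = 0
F = -5 (F = -2 - 3 = -5)
A(v, g) = g + v² (A(v, g) = v² + g = g + v²)
A(F, -9)*G(t(-4, -3)) = (-9 + (-5)²)*0 = (-9 + 25)*0 = 16*0 = 0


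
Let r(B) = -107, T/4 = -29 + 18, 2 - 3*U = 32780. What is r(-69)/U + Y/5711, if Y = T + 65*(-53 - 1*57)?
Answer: -77990567/62398386 ≈ -1.2499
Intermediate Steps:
U = -10926 (U = 2/3 - 1/3*32780 = 2/3 - 32780/3 = -10926)
T = -44 (T = 4*(-29 + 18) = 4*(-11) = -44)
Y = -7194 (Y = -44 + 65*(-53 - 1*57) = -44 + 65*(-53 - 57) = -44 + 65*(-110) = -44 - 7150 = -7194)
r(-69)/U + Y/5711 = -107/(-10926) - 7194/5711 = -107*(-1/10926) - 7194*1/5711 = 107/10926 - 7194/5711 = -77990567/62398386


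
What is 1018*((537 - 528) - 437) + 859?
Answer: -434845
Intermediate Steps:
1018*((537 - 528) - 437) + 859 = 1018*(9 - 437) + 859 = 1018*(-428) + 859 = -435704 + 859 = -434845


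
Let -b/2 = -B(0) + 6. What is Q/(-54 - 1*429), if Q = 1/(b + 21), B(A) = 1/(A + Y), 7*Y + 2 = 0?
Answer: -1/966 ≈ -0.0010352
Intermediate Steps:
Y = -2/7 (Y = -2/7 + (⅐)*0 = -2/7 + 0 = -2/7 ≈ -0.28571)
B(A) = 1/(-2/7 + A) (B(A) = 1/(A - 2/7) = 1/(-2/7 + A))
b = -19 (b = -2*(-7/(-2 + 7*0) + 6) = -2*(-7/(-2 + 0) + 6) = -2*(-7/(-2) + 6) = -2*(-7*(-1)/2 + 6) = -2*(-1*(-7/2) + 6) = -2*(7/2 + 6) = -2*19/2 = -19)
Q = ½ (Q = 1/(-19 + 21) = 1/2 = ½ ≈ 0.50000)
Q/(-54 - 1*429) = 1/(2*(-54 - 1*429)) = 1/(2*(-54 - 429)) = (½)/(-483) = (½)*(-1/483) = -1/966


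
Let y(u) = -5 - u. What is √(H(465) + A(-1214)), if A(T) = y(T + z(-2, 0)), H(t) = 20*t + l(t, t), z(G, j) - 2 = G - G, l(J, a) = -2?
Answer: √10505 ≈ 102.49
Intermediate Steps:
z(G, j) = 2 (z(G, j) = 2 + (G - G) = 2 + 0 = 2)
H(t) = -2 + 20*t (H(t) = 20*t - 2 = -2 + 20*t)
A(T) = -7 - T (A(T) = -5 - (T + 2) = -5 - (2 + T) = -5 + (-2 - T) = -7 - T)
√(H(465) + A(-1214)) = √((-2 + 20*465) + (-7 - 1*(-1214))) = √((-2 + 9300) + (-7 + 1214)) = √(9298 + 1207) = √10505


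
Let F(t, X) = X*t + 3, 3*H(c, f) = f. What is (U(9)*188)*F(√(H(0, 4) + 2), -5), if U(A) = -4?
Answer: -2256 + 3760*√30/3 ≈ 4608.8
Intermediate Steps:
H(c, f) = f/3
F(t, X) = 3 + X*t
(U(9)*188)*F(√(H(0, 4) + 2), -5) = (-4*188)*(3 - 5*√((⅓)*4 + 2)) = -752*(3 - 5*√(4/3 + 2)) = -752*(3 - 5*√30/3) = -2256 + 3760*√30/3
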